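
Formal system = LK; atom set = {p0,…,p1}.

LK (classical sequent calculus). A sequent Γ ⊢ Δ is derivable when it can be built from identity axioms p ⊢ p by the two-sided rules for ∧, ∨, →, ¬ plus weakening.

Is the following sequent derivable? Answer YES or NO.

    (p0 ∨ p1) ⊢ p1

Enumerate valuations to refute Γ ⊢ Δ:
  v=00: Γ:[(p0 ∨ p1)=F] Δ:[p1=F] refutes=False
  v=01: Γ:[(p0 ∨ p1)=T] Δ:[p1=T] refutes=False
  v=10: Γ:[(p0 ∨ p1)=T] Δ:[p1=F] refutes=True  ← countermodel

Result: NO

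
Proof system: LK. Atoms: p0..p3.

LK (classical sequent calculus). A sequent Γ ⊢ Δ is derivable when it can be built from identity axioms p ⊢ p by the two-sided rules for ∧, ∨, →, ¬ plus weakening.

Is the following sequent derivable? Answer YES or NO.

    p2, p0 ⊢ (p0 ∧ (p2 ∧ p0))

Proof tree:
[∧R] p2, p0 ⊢ (p0 ∧ (p2 ∧ p0))
  [Ax] p0 ⊢ p0
  [∧R] p2, p0 ⊢ (p2 ∧ p0)
    [Ax] p2 ⊢ p2
    [Ax] p0 ⊢ p0

Result: YES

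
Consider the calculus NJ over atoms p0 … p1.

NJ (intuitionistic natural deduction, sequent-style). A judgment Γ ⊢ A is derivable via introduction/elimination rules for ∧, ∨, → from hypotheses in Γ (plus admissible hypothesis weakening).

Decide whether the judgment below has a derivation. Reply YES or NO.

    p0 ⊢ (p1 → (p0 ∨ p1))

Derivation trace:
[→I] p0 ⊢ (p1 → (p0 ∨ p1))
  [Wk] p1, p0 ⊢ (p0 ∨ p1)
    [∨I₂] p1 ⊢ (p0 ∨ p1)
      [Ax] p1 ⊢ p1

Result: YES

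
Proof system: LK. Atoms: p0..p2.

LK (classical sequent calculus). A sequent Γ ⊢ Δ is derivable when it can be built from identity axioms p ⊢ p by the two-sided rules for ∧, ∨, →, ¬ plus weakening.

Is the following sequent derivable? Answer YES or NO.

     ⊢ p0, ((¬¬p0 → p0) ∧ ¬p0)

Derivation trace:
[∧R]  ⊢ p0, ((¬¬p0 → p0) ∧ ¬p0)
  [→R]  ⊢ (¬¬p0 → p0)
    [¬L] ¬¬p0 ⊢ p0
      [¬R]  ⊢ p0, ¬p0
        [Ax] p0 ⊢ p0
  [¬R]  ⊢ p0, ¬p0
    [Ax] p0 ⊢ p0

Result: YES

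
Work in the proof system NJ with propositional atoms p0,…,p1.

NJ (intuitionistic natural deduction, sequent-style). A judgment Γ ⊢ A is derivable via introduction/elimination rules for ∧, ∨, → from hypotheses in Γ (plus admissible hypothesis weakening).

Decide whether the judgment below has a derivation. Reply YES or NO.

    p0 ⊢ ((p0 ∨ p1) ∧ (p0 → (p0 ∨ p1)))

Derivation (root first):
[∧I] p0 ⊢ ((p0 ∨ p1) ∧ (p0 → (p0 ∨ p1)))
  [∨I₁] p0 ⊢ (p0 ∨ p1)
    [Ax] p0 ⊢ p0
  [→I]  ⊢ (p0 → (p0 ∨ p1))
    [∨I₁] p0 ⊢ (p0 ∨ p1)
      [Ax] p0 ⊢ p0

Result: YES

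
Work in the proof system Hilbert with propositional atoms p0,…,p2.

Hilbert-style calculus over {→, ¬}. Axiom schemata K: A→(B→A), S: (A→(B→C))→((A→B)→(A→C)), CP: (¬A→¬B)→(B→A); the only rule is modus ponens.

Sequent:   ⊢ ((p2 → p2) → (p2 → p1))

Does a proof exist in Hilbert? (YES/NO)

Truth-table refutation:
  v=000: Γ:[] Δ:[((p2 → p2) → (p2 → p1))=T] refutes=False
  v=001: Γ:[] Δ:[((p2 → p2) → (p2 → p1))=F] refutes=True  ← countermodel

Result: NO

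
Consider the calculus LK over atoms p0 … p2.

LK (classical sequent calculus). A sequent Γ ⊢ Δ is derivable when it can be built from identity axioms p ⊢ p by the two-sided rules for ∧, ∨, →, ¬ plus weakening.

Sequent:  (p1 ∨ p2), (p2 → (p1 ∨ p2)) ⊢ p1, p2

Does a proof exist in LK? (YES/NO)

Derivation trace:
[→L] (p1 ∨ p2), (p2 → (p1 ∨ p2)) ⊢ p1, p2
  [∨L] (p1 ∨ p2) ⊢ p1, p2
    [Ax] p1 ⊢ p1
    [Ax] p2 ⊢ p2
  [∨L] (p1 ∨ p2) ⊢ p1, p2
    [Ax] p1 ⊢ p1
    [Ax] p2 ⊢ p2

Result: YES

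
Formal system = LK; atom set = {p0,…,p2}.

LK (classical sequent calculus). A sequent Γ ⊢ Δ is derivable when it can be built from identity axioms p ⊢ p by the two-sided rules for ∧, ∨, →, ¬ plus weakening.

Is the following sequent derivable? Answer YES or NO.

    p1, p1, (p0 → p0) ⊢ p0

Enumerate valuations to refute Γ ⊢ Δ:
  v=000: Γ:[p1=F, p1=F, (p0 → p0)=T] Δ:[p0=F] refutes=False
  v=001: Γ:[p1=F, p1=F, (p0 → p0)=T] Δ:[p0=F] refutes=False
  v=010: Γ:[p1=T, p1=T, (p0 → p0)=T] Δ:[p0=F] refutes=True  ← countermodel

Result: NO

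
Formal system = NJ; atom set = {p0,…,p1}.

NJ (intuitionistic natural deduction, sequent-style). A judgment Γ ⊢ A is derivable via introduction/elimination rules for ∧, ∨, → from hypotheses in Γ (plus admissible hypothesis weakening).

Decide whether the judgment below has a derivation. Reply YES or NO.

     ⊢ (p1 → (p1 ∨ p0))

Derivation trace:
[→I]  ⊢ (p1 → (p1 ∨ p0))
  [∨I₁] p1 ⊢ (p1 ∨ p0)
    [Ax] p1 ⊢ p1

Result: YES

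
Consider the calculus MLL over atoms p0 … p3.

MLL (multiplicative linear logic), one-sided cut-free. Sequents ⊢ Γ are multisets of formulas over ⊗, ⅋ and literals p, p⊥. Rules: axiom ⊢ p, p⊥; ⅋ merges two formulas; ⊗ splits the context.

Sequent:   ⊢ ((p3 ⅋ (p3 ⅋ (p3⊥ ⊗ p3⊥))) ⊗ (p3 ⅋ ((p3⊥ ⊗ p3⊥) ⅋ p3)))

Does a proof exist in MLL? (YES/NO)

Derivation trace:
[⊗]  ⊢ ((p3 ⅋ (p3 ⅋ (p3⊥ ⊗ p3⊥))) ⊗ (p3 ⅋ ((p3⊥ ⊗ p3⊥) ⅋ p3)))
  [⅋]  ⊢ (p3 ⅋ (p3 ⅋ (p3⊥ ⊗ p3⊥)))
    [⅋]  ⊢ p3, (p3 ⅋ (p3⊥ ⊗ p3⊥))
      [⊗]  ⊢ p3, p3, (p3⊥ ⊗ p3⊥)
        [Ax]  ⊢ p3, p3⊥
        [Ax]  ⊢ p3, p3⊥
  [⅋]  ⊢ (p3 ⅋ ((p3⊥ ⊗ p3⊥) ⅋ p3))
    [⅋]  ⊢ p3, ((p3⊥ ⊗ p3⊥) ⅋ p3)
      [⊗]  ⊢ p3, p3, (p3⊥ ⊗ p3⊥)
        [Ax]  ⊢ p3, p3⊥
        [Ax]  ⊢ p3, p3⊥

Result: YES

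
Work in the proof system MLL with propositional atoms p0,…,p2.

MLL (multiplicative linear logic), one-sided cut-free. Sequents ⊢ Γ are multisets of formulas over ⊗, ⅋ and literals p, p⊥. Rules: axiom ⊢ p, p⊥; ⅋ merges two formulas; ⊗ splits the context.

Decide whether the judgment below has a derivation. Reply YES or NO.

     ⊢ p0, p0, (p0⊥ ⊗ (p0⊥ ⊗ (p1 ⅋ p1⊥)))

Derivation trace:
[⊗]  ⊢ p0, p0, (p0⊥ ⊗ (p0⊥ ⊗ (p1 ⅋ p1⊥)))
  [Ax]  ⊢ p0, p0⊥
  [⊗]  ⊢ p0, (p0⊥ ⊗ (p1 ⅋ p1⊥))
    [Ax]  ⊢ p0, p0⊥
    [⅋]  ⊢ (p1 ⅋ p1⊥)
      [Ax]  ⊢ p1, p1⊥

Result: YES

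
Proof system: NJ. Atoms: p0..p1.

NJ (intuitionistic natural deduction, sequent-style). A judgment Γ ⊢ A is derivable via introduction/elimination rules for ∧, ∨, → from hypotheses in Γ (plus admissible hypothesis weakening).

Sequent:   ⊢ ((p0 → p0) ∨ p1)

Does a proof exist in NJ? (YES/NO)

Derivation (root first):
[∨I₁]  ⊢ ((p0 → p0) ∨ p1)
  [→I]  ⊢ (p0 → p0)
    [Ax] p0 ⊢ p0

Result: YES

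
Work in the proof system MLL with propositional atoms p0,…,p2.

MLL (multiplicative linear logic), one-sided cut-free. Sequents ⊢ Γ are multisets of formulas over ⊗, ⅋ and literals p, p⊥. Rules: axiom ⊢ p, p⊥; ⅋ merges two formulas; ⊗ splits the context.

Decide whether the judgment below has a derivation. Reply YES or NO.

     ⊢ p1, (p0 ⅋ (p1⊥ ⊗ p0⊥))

Derivation (root first):
[⅋]  ⊢ p1, (p0 ⅋ (p1⊥ ⊗ p0⊥))
  [⊗]  ⊢ p1, p0, (p1⊥ ⊗ p0⊥)
    [Ax]  ⊢ p1, p1⊥
    [Ax]  ⊢ p0, p0⊥

Result: YES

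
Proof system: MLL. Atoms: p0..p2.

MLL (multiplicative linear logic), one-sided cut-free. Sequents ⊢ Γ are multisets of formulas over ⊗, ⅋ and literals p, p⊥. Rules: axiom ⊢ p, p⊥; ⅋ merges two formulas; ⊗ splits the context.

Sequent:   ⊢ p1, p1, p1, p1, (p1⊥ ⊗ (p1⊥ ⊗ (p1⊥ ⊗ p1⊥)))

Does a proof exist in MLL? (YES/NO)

Derivation trace:
[⊗]  ⊢ p1, p1, p1, p1, (p1⊥ ⊗ (p1⊥ ⊗ (p1⊥ ⊗ p1⊥)))
  [Ax]  ⊢ p1, p1⊥
  [⊗]  ⊢ p1, p1, p1, (p1⊥ ⊗ (p1⊥ ⊗ p1⊥))
    [Ax]  ⊢ p1, p1⊥
    [⊗]  ⊢ p1, p1, (p1⊥ ⊗ p1⊥)
      [Ax]  ⊢ p1, p1⊥
      [Ax]  ⊢ p1, p1⊥

Result: YES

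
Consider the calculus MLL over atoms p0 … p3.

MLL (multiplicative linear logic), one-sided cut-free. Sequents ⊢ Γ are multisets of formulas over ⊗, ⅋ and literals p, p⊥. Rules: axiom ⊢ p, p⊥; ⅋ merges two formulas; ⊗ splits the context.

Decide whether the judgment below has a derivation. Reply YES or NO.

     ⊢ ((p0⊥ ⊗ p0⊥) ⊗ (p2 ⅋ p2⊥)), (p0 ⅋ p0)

Proof tree:
[⅋]  ⊢ ((p0⊥ ⊗ p0⊥) ⊗ (p2 ⅋ p2⊥)), (p0 ⅋ p0)
  [⊗]  ⊢ p0, p0, ((p0⊥ ⊗ p0⊥) ⊗ (p2 ⅋ p2⊥))
    [⊗]  ⊢ p0, p0, (p0⊥ ⊗ p0⊥)
      [Ax]  ⊢ p0, p0⊥
      [Ax]  ⊢ p0, p0⊥
    [⅋]  ⊢ (p2 ⅋ p2⊥)
      [Ax]  ⊢ p2, p2⊥

Result: YES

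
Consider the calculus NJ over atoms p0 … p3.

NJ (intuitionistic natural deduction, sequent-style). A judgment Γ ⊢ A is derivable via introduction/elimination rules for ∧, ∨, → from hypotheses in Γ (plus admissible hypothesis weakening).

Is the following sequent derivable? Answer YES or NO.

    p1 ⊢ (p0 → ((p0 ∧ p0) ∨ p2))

Proof tree:
[→I] p1 ⊢ (p0 → ((p0 ∧ p0) ∨ p2))
  [∨I₁] p1, p0 ⊢ ((p0 ∧ p0) ∨ p2)
    [∧I] p1, p0 ⊢ (p0 ∧ p0)
      [Wk] p0, p1 ⊢ p0
        [Ax] p0 ⊢ p0
      [Ax] p0 ⊢ p0

Result: YES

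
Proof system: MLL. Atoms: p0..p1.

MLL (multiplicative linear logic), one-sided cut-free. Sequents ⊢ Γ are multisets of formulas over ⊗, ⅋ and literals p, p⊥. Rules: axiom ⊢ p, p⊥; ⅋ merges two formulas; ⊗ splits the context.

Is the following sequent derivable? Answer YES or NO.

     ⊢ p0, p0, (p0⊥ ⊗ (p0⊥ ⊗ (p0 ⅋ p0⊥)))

Derivation trace:
[⊗]  ⊢ p0, p0, (p0⊥ ⊗ (p0⊥ ⊗ (p0 ⅋ p0⊥)))
  [Ax]  ⊢ p0, p0⊥
  [⊗]  ⊢ p0, (p0⊥ ⊗ (p0 ⅋ p0⊥))
    [Ax]  ⊢ p0, p0⊥
    [⅋]  ⊢ (p0 ⅋ p0⊥)
      [Ax]  ⊢ p0, p0⊥

Result: YES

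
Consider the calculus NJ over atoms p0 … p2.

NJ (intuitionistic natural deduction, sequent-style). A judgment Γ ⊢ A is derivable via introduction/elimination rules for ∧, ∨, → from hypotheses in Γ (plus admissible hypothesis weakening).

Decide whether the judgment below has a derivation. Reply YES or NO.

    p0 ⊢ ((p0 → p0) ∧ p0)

Derivation trace:
[∧I] p0 ⊢ ((p0 → p0) ∧ p0)
  [→I]  ⊢ (p0 → p0)
    [Ax] p0 ⊢ p0
  [Ax] p0 ⊢ p0

Result: YES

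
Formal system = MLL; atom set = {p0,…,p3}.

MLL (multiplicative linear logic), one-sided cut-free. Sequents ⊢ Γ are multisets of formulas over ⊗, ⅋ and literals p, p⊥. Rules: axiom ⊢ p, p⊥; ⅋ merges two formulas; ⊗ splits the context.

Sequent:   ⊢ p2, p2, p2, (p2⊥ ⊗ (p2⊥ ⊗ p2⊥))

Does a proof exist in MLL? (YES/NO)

Proof tree:
[⊗]  ⊢ p2, p2, p2, (p2⊥ ⊗ (p2⊥ ⊗ p2⊥))
  [Ax]  ⊢ p2, p2⊥
  [⊗]  ⊢ p2, p2, (p2⊥ ⊗ p2⊥)
    [Ax]  ⊢ p2, p2⊥
    [Ax]  ⊢ p2, p2⊥

Result: YES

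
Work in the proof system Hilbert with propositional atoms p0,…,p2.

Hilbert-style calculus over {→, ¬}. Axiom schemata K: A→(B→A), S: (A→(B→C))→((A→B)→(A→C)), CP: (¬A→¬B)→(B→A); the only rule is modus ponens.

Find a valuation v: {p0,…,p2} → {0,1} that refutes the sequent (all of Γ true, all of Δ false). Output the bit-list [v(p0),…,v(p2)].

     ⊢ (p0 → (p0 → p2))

Truth-table refutation:
  v=000: Γ:[] Δ:[(p0 → (p0 → p2))=T] refutes=False
  v=001: Γ:[] Δ:[(p0 → (p0 → p2))=T] refutes=False
  v=010: Γ:[] Δ:[(p0 → (p0 → p2))=T] refutes=False
  v=011: Γ:[] Δ:[(p0 → (p0 → p2))=T] refutes=False
  v=100: Γ:[] Δ:[(p0 → (p0 → p2))=F] refutes=True  ← countermodel

Result: [1, 0, 0]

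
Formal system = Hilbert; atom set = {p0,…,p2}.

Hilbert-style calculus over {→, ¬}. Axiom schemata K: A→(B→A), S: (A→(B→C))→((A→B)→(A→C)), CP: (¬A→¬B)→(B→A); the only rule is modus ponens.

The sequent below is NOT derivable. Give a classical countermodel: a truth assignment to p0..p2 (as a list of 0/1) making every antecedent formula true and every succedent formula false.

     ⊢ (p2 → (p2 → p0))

Enumerate valuations to refute Γ ⊢ Δ:
  v=000: Γ:[] Δ:[(p2 → (p2 → p0))=T] refutes=False
  v=001: Γ:[] Δ:[(p2 → (p2 → p0))=F] refutes=True  ← countermodel

Result: [0, 0, 1]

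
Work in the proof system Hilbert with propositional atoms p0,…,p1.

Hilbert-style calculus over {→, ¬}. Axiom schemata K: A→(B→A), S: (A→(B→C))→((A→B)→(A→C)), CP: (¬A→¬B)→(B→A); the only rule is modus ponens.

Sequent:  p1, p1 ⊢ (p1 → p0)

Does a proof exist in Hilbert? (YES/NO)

Enumerate valuations to refute Γ ⊢ Δ:
  v=00: Γ:[p1=F, p1=F] Δ:[(p1 → p0)=T] refutes=False
  v=01: Γ:[p1=T, p1=T] Δ:[(p1 → p0)=F] refutes=True  ← countermodel

Result: NO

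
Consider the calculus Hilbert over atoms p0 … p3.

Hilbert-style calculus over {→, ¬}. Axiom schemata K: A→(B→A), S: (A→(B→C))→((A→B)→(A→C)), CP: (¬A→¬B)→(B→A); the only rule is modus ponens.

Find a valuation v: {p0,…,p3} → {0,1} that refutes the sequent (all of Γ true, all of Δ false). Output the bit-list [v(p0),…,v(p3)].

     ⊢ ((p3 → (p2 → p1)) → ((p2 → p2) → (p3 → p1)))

Search for a countermodel by truth-table:
  v=0000: Γ:[] Δ:[((p3 → (p2 → p1)) → ((p2 → p2) → (p3 → p1)))=T] refutes=False
  v=0001: Γ:[] Δ:[((p3 → (p2 → p1)) → ((p2 → p2) → (p3 → p1)))=F] refutes=True  ← countermodel

Result: [0, 0, 0, 1]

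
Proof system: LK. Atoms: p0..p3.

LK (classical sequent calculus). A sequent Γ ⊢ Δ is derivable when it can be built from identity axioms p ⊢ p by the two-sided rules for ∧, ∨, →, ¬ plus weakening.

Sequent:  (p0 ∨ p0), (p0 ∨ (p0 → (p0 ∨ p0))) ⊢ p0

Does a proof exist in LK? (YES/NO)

Derivation trace:
[∨L] (p0 ∨ p0), (p0 ∨ (p0 → (p0 ∨ p0))) ⊢ p0
  [Ax] p0 ⊢ p0
  [→L] (p0 ∨ p0), (p0 → (p0 ∨ p0)) ⊢ p0
    [∨L] (p0 ∨ p0) ⊢ p0
      [Ax] p0 ⊢ p0
      [Ax] p0 ⊢ p0
    [∨L] (p0 ∨ p0) ⊢ p0
      [Ax] p0 ⊢ p0
      [Ax] p0 ⊢ p0

Result: YES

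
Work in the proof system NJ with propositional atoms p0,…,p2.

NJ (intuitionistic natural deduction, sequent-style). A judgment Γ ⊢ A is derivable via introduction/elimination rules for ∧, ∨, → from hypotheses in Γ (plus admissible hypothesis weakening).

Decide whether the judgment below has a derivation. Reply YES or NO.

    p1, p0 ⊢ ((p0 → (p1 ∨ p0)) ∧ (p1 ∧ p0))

Derivation (root first):
[∧I] p1, p0 ⊢ ((p0 → (p1 ∨ p0)) ∧ (p1 ∧ p0))
  [→I]  ⊢ (p0 → (p1 ∨ p0))
    [∨I₂] p0 ⊢ (p1 ∨ p0)
      [Ax] p0 ⊢ p0
  [∧I] p1, p0 ⊢ (p1 ∧ p0)
    [Ax] p1 ⊢ p1
    [Ax] p0 ⊢ p0

Result: YES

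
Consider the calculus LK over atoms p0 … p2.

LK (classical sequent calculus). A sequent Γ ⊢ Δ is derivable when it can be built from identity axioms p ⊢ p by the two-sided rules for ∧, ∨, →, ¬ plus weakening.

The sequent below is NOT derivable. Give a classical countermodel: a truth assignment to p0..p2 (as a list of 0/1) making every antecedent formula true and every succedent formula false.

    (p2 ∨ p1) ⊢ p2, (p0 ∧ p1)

Truth-table refutation:
  v=000: Γ:[(p2 ∨ p1)=F] Δ:[p2=F, (p0 ∧ p1)=F] refutes=False
  v=001: Γ:[(p2 ∨ p1)=T] Δ:[p2=T, (p0 ∧ p1)=F] refutes=False
  v=010: Γ:[(p2 ∨ p1)=T] Δ:[p2=F, (p0 ∧ p1)=F] refutes=True  ← countermodel

Result: [0, 1, 0]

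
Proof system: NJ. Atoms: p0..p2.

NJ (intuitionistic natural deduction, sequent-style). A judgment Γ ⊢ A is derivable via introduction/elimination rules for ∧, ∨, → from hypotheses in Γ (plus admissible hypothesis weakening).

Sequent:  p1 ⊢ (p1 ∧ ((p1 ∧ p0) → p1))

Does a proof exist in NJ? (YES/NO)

Proof tree:
[∧I] p1 ⊢ (p1 ∧ ((p1 ∧ p0) → p1))
  [Ax] p1 ⊢ p1
  [→I] p1 ⊢ ((p1 ∧ p0) → p1)
    [Wk] p1, (p1 ∧ p0) ⊢ p1
      [Ax] p1 ⊢ p1

Result: YES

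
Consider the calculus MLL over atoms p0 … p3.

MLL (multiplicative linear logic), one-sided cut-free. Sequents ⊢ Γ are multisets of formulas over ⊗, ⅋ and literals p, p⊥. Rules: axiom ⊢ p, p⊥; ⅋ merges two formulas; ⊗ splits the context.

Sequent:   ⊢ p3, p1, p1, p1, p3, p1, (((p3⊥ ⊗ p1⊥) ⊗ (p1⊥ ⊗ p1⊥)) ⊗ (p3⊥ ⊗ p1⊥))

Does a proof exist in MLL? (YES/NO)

Derivation trace:
[⊗]  ⊢ p3, p1, p1, p1, p3, p1, (((p3⊥ ⊗ p1⊥) ⊗ (p1⊥ ⊗ p1⊥)) ⊗ (p3⊥ ⊗ p1⊥))
  [⊗]  ⊢ p3, p1, p1, p1, ((p3⊥ ⊗ p1⊥) ⊗ (p1⊥ ⊗ p1⊥))
    [⊗]  ⊢ p3, p1, (p3⊥ ⊗ p1⊥)
      [Ax]  ⊢ p3, p3⊥
      [Ax]  ⊢ p1, p1⊥
    [⊗]  ⊢ p1, p1, (p1⊥ ⊗ p1⊥)
      [Ax]  ⊢ p1, p1⊥
      [Ax]  ⊢ p1, p1⊥
  [⊗]  ⊢ p3, p1, (p3⊥ ⊗ p1⊥)
    [Ax]  ⊢ p3, p3⊥
    [Ax]  ⊢ p1, p1⊥

Result: YES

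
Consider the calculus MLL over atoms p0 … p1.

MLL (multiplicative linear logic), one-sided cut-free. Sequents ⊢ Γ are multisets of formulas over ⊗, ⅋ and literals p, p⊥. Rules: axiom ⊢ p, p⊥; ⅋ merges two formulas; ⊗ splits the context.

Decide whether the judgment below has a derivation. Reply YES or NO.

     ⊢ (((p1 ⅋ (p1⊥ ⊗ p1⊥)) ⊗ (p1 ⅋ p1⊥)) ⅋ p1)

Derivation trace:
[⅋]  ⊢ (((p1 ⅋ (p1⊥ ⊗ p1⊥)) ⊗ (p1 ⅋ p1⊥)) ⅋ p1)
  [⊗]  ⊢ p1, ((p1 ⅋ (p1⊥ ⊗ p1⊥)) ⊗ (p1 ⅋ p1⊥))
    [⅋]  ⊢ p1, (p1 ⅋ (p1⊥ ⊗ p1⊥))
      [⊗]  ⊢ p1, p1, (p1⊥ ⊗ p1⊥)
        [Ax]  ⊢ p1, p1⊥
        [Ax]  ⊢ p1, p1⊥
    [⅋]  ⊢ (p1 ⅋ p1⊥)
      [Ax]  ⊢ p1, p1⊥

Result: YES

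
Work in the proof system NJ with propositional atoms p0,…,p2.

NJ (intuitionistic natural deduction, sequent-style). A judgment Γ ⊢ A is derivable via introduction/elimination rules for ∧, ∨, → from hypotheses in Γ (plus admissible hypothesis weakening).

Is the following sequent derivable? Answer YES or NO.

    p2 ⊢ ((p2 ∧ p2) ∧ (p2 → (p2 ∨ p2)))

Derivation (root first):
[∧I] p2 ⊢ ((p2 ∧ p2) ∧ (p2 → (p2 ∨ p2)))
  [∧I] p2 ⊢ (p2 ∧ p2)
    [Ax] p2 ⊢ p2
    [Ax] p2 ⊢ p2
  [→I]  ⊢ (p2 → (p2 ∨ p2))
    [∨I₁] p2 ⊢ (p2 ∨ p2)
      [Ax] p2 ⊢ p2

Result: YES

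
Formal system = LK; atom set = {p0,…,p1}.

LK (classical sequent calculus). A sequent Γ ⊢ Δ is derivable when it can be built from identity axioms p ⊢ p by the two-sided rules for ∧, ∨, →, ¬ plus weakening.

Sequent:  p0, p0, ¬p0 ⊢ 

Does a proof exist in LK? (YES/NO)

Derivation trace:
[¬L] p0, p0, ¬p0 ⊢ 
  [WL] p0, p0 ⊢ p0
    [Ax] p0 ⊢ p0

Result: YES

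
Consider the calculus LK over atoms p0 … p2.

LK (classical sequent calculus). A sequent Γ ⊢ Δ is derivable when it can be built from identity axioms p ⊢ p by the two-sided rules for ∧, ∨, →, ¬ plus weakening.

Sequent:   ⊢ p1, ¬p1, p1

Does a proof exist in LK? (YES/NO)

Proof tree:
[WR]  ⊢ p1, ¬p1, p1
  [¬R]  ⊢ p1, ¬p1
    [Ax] p1 ⊢ p1

Result: YES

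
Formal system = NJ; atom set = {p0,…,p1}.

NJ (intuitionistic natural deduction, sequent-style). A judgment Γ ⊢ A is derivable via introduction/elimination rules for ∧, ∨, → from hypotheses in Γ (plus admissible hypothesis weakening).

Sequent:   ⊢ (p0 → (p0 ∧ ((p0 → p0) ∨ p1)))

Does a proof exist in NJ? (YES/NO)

Derivation trace:
[→I]  ⊢ (p0 → (p0 ∧ ((p0 → p0) ∨ p1)))
  [∧I] p0 ⊢ (p0 ∧ ((p0 → p0) ∨ p1))
    [Ax] p0 ⊢ p0
    [∨I₁]  ⊢ ((p0 → p0) ∨ p1)
      [→I]  ⊢ (p0 → p0)
        [Ax] p0 ⊢ p0

Result: YES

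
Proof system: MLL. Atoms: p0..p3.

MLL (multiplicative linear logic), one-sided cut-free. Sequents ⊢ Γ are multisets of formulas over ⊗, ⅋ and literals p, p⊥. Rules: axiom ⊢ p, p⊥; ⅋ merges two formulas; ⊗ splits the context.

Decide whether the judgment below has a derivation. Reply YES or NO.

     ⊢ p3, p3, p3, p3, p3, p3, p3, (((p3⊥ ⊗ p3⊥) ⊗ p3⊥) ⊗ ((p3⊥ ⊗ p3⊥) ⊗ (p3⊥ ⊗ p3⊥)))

Derivation trace:
[⊗]  ⊢ p3, p3, p3, p3, p3, p3, p3, (((p3⊥ ⊗ p3⊥) ⊗ p3⊥) ⊗ ((p3⊥ ⊗ p3⊥) ⊗ (p3⊥ ⊗ p3⊥)))
  [⊗]  ⊢ p3, p3, p3, ((p3⊥ ⊗ p3⊥) ⊗ p3⊥)
    [⊗]  ⊢ p3, p3, (p3⊥ ⊗ p3⊥)
      [Ax]  ⊢ p3, p3⊥
      [Ax]  ⊢ p3, p3⊥
    [Ax]  ⊢ p3, p3⊥
  [⊗]  ⊢ p3, p3, p3, p3, ((p3⊥ ⊗ p3⊥) ⊗ (p3⊥ ⊗ p3⊥))
    [⊗]  ⊢ p3, p3, (p3⊥ ⊗ p3⊥)
      [Ax]  ⊢ p3, p3⊥
      [Ax]  ⊢ p3, p3⊥
    [⊗]  ⊢ p3, p3, (p3⊥ ⊗ p3⊥)
      [Ax]  ⊢ p3, p3⊥
      [Ax]  ⊢ p3, p3⊥

Result: YES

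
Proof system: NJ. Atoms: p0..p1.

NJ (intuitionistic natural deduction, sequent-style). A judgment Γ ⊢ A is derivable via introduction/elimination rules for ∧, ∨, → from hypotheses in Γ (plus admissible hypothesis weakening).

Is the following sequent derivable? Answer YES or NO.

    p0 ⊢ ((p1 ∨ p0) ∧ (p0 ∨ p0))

Derivation (root first):
[∧I] p0 ⊢ ((p1 ∨ p0) ∧ (p0 ∨ p0))
  [∨I₂] p0 ⊢ (p1 ∨ p0)
    [Ax] p0 ⊢ p0
  [∨I₂] p0 ⊢ (p0 ∨ p0)
    [Ax] p0 ⊢ p0

Result: YES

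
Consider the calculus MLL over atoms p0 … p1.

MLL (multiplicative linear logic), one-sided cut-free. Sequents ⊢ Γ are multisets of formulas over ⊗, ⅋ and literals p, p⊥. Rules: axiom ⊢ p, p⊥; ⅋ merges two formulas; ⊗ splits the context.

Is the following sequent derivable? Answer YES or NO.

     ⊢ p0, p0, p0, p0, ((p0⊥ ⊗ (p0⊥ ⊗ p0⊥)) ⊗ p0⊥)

Proof tree:
[⊗]  ⊢ p0, p0, p0, p0, ((p0⊥ ⊗ (p0⊥ ⊗ p0⊥)) ⊗ p0⊥)
  [⊗]  ⊢ p0, p0, p0, (p0⊥ ⊗ (p0⊥ ⊗ p0⊥))
    [Ax]  ⊢ p0, p0⊥
    [⊗]  ⊢ p0, p0, (p0⊥ ⊗ p0⊥)
      [Ax]  ⊢ p0, p0⊥
      [Ax]  ⊢ p0, p0⊥
  [Ax]  ⊢ p0, p0⊥

Result: YES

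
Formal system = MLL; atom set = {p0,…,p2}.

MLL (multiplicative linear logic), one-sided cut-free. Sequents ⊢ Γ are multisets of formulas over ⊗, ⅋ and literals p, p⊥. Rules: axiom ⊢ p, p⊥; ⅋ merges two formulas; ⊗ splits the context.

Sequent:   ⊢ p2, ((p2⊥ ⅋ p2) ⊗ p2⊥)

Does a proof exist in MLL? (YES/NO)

Derivation trace:
[⊗]  ⊢ p2, ((p2⊥ ⅋ p2) ⊗ p2⊥)
  [⅋]  ⊢ (p2⊥ ⅋ p2)
    [Ax]  ⊢ p2, p2⊥
  [Ax]  ⊢ p2, p2⊥

Result: YES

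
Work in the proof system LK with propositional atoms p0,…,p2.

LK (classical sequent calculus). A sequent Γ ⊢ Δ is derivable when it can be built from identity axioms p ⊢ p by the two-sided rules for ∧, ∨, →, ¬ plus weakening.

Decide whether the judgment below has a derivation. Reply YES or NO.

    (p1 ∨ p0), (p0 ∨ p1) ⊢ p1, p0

Derivation (root first):
[∨L] (p1 ∨ p0), (p0 ∨ p1) ⊢ p1, p0
  [WL] (p1 ∨ p0), p0 ⊢ p1, p0
    [∨L] (p1 ∨ p0) ⊢ p1, p0
      [Ax] p1 ⊢ p1
      [Ax] p0 ⊢ p0
  [Ax] p1 ⊢ p1

Result: YES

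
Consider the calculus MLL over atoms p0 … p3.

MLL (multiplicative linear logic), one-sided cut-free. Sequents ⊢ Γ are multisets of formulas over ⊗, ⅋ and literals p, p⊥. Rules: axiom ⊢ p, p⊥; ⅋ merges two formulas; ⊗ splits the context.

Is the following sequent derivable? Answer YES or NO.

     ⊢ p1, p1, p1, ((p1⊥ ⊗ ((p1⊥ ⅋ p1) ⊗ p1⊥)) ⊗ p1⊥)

Derivation (root first):
[⊗]  ⊢ p1, p1, p1, ((p1⊥ ⊗ ((p1⊥ ⅋ p1) ⊗ p1⊥)) ⊗ p1⊥)
  [⊗]  ⊢ p1, p1, (p1⊥ ⊗ ((p1⊥ ⅋ p1) ⊗ p1⊥))
    [Ax]  ⊢ p1, p1⊥
    [⊗]  ⊢ p1, ((p1⊥ ⅋ p1) ⊗ p1⊥)
      [⅋]  ⊢ (p1⊥ ⅋ p1)
        [Ax]  ⊢ p1, p1⊥
      [Ax]  ⊢ p1, p1⊥
  [Ax]  ⊢ p1, p1⊥

Result: YES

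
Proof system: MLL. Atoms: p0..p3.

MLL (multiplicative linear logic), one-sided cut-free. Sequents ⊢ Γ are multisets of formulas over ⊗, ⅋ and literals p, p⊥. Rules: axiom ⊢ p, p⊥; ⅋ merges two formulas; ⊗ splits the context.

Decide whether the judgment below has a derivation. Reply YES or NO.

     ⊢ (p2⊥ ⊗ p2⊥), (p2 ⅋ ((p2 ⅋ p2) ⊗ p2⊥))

Derivation trace:
[⅋]  ⊢ (p2⊥ ⊗ p2⊥), (p2 ⅋ ((p2 ⅋ p2) ⊗ p2⊥))
  [⊗]  ⊢ (p2⊥ ⊗ p2⊥), p2, ((p2 ⅋ p2) ⊗ p2⊥)
    [⅋]  ⊢ (p2⊥ ⊗ p2⊥), (p2 ⅋ p2)
      [⊗]  ⊢ p2, p2, (p2⊥ ⊗ p2⊥)
        [Ax]  ⊢ p2, p2⊥
        [Ax]  ⊢ p2, p2⊥
    [Ax]  ⊢ p2, p2⊥

Result: YES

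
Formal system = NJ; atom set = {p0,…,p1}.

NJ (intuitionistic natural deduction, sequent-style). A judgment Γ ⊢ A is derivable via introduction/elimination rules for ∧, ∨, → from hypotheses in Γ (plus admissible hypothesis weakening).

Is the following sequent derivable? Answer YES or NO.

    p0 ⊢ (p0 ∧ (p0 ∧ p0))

Derivation (root first):
[∧I] p0 ⊢ (p0 ∧ (p0 ∧ p0))
  [Ax] p0 ⊢ p0
  [∧I] p0 ⊢ (p0 ∧ p0)
    [Ax] p0 ⊢ p0
    [Ax] p0 ⊢ p0

Result: YES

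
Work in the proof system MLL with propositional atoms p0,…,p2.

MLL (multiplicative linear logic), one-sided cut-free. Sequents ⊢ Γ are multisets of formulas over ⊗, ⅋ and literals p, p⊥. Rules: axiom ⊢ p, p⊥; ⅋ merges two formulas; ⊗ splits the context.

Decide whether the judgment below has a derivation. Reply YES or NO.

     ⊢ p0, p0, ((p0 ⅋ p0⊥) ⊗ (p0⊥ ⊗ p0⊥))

Proof tree:
[⊗]  ⊢ p0, p0, ((p0 ⅋ p0⊥) ⊗ (p0⊥ ⊗ p0⊥))
  [⅋]  ⊢ (p0 ⅋ p0⊥)
    [Ax]  ⊢ p0, p0⊥
  [⊗]  ⊢ p0, p0, (p0⊥ ⊗ p0⊥)
    [Ax]  ⊢ p0, p0⊥
    [Ax]  ⊢ p0, p0⊥

Result: YES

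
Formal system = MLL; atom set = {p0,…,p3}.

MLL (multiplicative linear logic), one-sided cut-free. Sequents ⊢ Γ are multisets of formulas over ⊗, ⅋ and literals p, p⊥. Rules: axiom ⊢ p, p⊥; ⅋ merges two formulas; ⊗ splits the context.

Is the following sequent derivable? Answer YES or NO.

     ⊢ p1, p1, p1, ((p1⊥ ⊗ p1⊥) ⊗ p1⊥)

Proof tree:
[⊗]  ⊢ p1, p1, p1, ((p1⊥ ⊗ p1⊥) ⊗ p1⊥)
  [⊗]  ⊢ p1, p1, (p1⊥ ⊗ p1⊥)
    [Ax]  ⊢ p1, p1⊥
    [Ax]  ⊢ p1, p1⊥
  [Ax]  ⊢ p1, p1⊥

Result: YES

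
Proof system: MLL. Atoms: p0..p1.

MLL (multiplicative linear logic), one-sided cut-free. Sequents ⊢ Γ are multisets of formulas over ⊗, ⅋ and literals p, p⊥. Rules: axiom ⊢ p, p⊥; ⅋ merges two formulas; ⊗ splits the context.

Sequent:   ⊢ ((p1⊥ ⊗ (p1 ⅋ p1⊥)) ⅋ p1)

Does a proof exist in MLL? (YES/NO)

Derivation trace:
[⅋]  ⊢ ((p1⊥ ⊗ (p1 ⅋ p1⊥)) ⅋ p1)
  [⊗]  ⊢ p1, (p1⊥ ⊗ (p1 ⅋ p1⊥))
    [Ax]  ⊢ p1, p1⊥
    [⅋]  ⊢ (p1 ⅋ p1⊥)
      [Ax]  ⊢ p1, p1⊥

Result: YES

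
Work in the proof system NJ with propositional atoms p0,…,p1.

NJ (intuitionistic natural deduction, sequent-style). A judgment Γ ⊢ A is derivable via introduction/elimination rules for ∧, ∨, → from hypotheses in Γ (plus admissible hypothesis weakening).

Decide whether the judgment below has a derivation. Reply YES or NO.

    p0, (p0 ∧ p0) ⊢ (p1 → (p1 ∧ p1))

Derivation trace:
[Wk] p0, (p0 ∧ p0) ⊢ (p1 → (p1 ∧ p1))
  [→I] p0 ⊢ (p1 → (p1 ∧ p1))
    [∧I] p1, p0 ⊢ (p1 ∧ p1)
      [Ax] p1 ⊢ p1
      [Wk] p1, p0 ⊢ p1
        [Ax] p1 ⊢ p1

Result: YES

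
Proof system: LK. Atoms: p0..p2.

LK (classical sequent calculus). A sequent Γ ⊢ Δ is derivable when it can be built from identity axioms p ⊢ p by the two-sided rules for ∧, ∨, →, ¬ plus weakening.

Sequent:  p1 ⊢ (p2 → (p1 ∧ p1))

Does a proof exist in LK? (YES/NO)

Derivation (root first):
[→R] p1 ⊢ (p2 → (p1 ∧ p1))
  [∧R] p1, p2 ⊢ (p1 ∧ p1)
    [WL] p1, p2 ⊢ p1
      [Ax] p1 ⊢ p1
    [WL] p1, p2 ⊢ p1
      [Ax] p1 ⊢ p1

Result: YES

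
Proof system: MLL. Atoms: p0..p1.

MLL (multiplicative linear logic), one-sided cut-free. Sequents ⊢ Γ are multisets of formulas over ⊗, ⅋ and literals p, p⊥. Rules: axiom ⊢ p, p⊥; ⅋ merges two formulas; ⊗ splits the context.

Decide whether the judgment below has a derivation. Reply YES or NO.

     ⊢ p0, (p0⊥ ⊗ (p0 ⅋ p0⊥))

Derivation trace:
[⊗]  ⊢ p0, (p0⊥ ⊗ (p0 ⅋ p0⊥))
  [Ax]  ⊢ p0, p0⊥
  [⅋]  ⊢ (p0 ⅋ p0⊥)
    [Ax]  ⊢ p0, p0⊥

Result: YES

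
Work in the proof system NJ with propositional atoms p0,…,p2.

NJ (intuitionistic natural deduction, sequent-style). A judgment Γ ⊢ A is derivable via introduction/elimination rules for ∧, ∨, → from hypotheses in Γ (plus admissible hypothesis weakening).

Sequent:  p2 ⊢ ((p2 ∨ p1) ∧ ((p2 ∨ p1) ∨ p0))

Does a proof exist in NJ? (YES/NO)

Derivation trace:
[∧I] p2 ⊢ ((p2 ∨ p1) ∧ ((p2 ∨ p1) ∨ p0))
  [∨I₁] p2 ⊢ (p2 ∨ p1)
    [Ax] p2 ⊢ p2
  [∨I₁] p2 ⊢ ((p2 ∨ p1) ∨ p0)
    [∨I₁] p2 ⊢ (p2 ∨ p1)
      [Ax] p2 ⊢ p2

Result: YES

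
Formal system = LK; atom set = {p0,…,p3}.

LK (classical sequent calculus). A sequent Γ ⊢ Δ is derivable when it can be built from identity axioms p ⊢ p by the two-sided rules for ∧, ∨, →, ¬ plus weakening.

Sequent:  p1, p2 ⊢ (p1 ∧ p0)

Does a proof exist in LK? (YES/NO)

Enumerate valuations to refute Γ ⊢ Δ:
  v=0000: Γ:[p1=F, p2=F] Δ:[(p1 ∧ p0)=F] refutes=False
  v=0001: Γ:[p1=F, p2=F] Δ:[(p1 ∧ p0)=F] refutes=False
  v=0010: Γ:[p1=F, p2=T] Δ:[(p1 ∧ p0)=F] refutes=False
  v=0011: Γ:[p1=F, p2=T] Δ:[(p1 ∧ p0)=F] refutes=False
  v=0100: Γ:[p1=T, p2=F] Δ:[(p1 ∧ p0)=F] refutes=False
  v=0101: Γ:[p1=T, p2=F] Δ:[(p1 ∧ p0)=F] refutes=False
  v=0110: Γ:[p1=T, p2=T] Δ:[(p1 ∧ p0)=F] refutes=True  ← countermodel

Result: NO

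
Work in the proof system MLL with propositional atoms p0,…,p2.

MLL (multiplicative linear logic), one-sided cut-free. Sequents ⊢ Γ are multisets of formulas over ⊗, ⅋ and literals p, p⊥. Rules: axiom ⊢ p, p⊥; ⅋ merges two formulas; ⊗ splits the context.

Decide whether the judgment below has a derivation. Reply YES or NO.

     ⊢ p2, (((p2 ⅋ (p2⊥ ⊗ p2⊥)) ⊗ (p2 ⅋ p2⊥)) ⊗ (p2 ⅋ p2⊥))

Proof tree:
[⊗]  ⊢ p2, (((p2 ⅋ (p2⊥ ⊗ p2⊥)) ⊗ (p2 ⅋ p2⊥)) ⊗ (p2 ⅋ p2⊥))
  [⊗]  ⊢ p2, ((p2 ⅋ (p2⊥ ⊗ p2⊥)) ⊗ (p2 ⅋ p2⊥))
    [⅋]  ⊢ p2, (p2 ⅋ (p2⊥ ⊗ p2⊥))
      [⊗]  ⊢ p2, p2, (p2⊥ ⊗ p2⊥)
        [Ax]  ⊢ p2, p2⊥
        [Ax]  ⊢ p2, p2⊥
    [⅋]  ⊢ (p2 ⅋ p2⊥)
      [Ax]  ⊢ p2, p2⊥
  [⅋]  ⊢ (p2 ⅋ p2⊥)
    [Ax]  ⊢ p2, p2⊥

Result: YES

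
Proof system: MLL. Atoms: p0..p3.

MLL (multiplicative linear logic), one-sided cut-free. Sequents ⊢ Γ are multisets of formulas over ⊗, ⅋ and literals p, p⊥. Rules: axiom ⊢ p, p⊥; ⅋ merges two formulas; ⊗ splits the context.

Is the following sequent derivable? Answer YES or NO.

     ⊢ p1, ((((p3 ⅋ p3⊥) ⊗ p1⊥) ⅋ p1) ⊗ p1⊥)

Derivation (root first):
[⊗]  ⊢ p1, ((((p3 ⅋ p3⊥) ⊗ p1⊥) ⅋ p1) ⊗ p1⊥)
  [⅋]  ⊢ (((p3 ⅋ p3⊥) ⊗ p1⊥) ⅋ p1)
    [⊗]  ⊢ p1, ((p3 ⅋ p3⊥) ⊗ p1⊥)
      [⅋]  ⊢ (p3 ⅋ p3⊥)
        [Ax]  ⊢ p3, p3⊥
      [Ax]  ⊢ p1, p1⊥
  [Ax]  ⊢ p1, p1⊥

Result: YES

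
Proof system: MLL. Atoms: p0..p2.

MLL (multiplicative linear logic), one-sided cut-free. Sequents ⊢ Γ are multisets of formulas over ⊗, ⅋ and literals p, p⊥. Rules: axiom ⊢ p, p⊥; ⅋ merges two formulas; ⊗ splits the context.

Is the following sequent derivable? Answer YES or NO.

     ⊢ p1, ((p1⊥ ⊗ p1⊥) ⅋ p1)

Derivation trace:
[⅋]  ⊢ p1, ((p1⊥ ⊗ p1⊥) ⅋ p1)
  [⊗]  ⊢ p1, p1, (p1⊥ ⊗ p1⊥)
    [Ax]  ⊢ p1, p1⊥
    [Ax]  ⊢ p1, p1⊥

Result: YES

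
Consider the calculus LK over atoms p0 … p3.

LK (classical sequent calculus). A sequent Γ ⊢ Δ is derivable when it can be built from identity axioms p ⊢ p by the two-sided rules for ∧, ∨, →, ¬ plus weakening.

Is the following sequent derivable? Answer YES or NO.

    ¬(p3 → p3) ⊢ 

Proof tree:
[¬L] ¬(p3 → p3) ⊢ 
  [→R]  ⊢ (p3 → p3)
    [Ax] p3 ⊢ p3

Result: YES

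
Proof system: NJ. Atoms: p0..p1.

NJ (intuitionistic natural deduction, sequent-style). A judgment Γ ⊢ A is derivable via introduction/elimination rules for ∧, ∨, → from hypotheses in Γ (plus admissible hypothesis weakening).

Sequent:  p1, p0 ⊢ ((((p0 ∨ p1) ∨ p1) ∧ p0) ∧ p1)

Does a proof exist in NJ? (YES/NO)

Derivation trace:
[∧I] p1, p0 ⊢ ((((p0 ∨ p1) ∨ p1) ∧ p0) ∧ p1)
  [∧I] p0 ⊢ (((p0 ∨ p1) ∨ p1) ∧ p0)
    [∨I₁] p0 ⊢ ((p0 ∨ p1) ∨ p1)
      [∨I₁] p0 ⊢ (p0 ∨ p1)
        [Ax] p0 ⊢ p0
    [Ax] p0 ⊢ p0
  [Ax] p1 ⊢ p1

Result: YES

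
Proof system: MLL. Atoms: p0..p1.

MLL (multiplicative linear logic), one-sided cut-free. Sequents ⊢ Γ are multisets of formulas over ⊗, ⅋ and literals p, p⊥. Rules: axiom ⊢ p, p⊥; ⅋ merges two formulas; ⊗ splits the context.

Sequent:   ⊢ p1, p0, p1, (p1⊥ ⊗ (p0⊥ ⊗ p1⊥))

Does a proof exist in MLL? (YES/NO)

Derivation (root first):
[⊗]  ⊢ p1, p0, p1, (p1⊥ ⊗ (p0⊥ ⊗ p1⊥))
  [Ax]  ⊢ p1, p1⊥
  [⊗]  ⊢ p0, p1, (p0⊥ ⊗ p1⊥)
    [Ax]  ⊢ p0, p0⊥
    [Ax]  ⊢ p1, p1⊥

Result: YES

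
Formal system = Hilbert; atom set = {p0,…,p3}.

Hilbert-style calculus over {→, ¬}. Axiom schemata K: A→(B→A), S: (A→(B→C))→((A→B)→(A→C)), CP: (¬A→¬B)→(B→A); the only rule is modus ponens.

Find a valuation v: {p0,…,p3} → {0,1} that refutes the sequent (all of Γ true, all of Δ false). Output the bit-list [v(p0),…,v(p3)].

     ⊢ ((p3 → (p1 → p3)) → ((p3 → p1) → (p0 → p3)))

Search for a countermodel by truth-table:
  v=0000: Γ:[] Δ:[((p3 → (p1 → p3)) → ((p3 → p1) → (p0 → p3)))=T] refutes=False
  v=0001: Γ:[] Δ:[((p3 → (p1 → p3)) → ((p3 → p1) → (p0 → p3)))=T] refutes=False
  v=0010: Γ:[] Δ:[((p3 → (p1 → p3)) → ((p3 → p1) → (p0 → p3)))=T] refutes=False
  v=0011: Γ:[] Δ:[((p3 → (p1 → p3)) → ((p3 → p1) → (p0 → p3)))=T] refutes=False
  v=0100: Γ:[] Δ:[((p3 → (p1 → p3)) → ((p3 → p1) → (p0 → p3)))=T] refutes=False
  v=0101: Γ:[] Δ:[((p3 → (p1 → p3)) → ((p3 → p1) → (p0 → p3)))=T] refutes=False
  v=0110: Γ:[] Δ:[((p3 → (p1 → p3)) → ((p3 → p1) → (p0 → p3)))=T] refutes=False
  v=0111: Γ:[] Δ:[((p3 → (p1 → p3)) → ((p3 → p1) → (p0 → p3)))=T] refutes=False
  v=1000: Γ:[] Δ:[((p3 → (p1 → p3)) → ((p3 → p1) → (p0 → p3)))=F] refutes=True  ← countermodel

Result: [1, 0, 0, 0]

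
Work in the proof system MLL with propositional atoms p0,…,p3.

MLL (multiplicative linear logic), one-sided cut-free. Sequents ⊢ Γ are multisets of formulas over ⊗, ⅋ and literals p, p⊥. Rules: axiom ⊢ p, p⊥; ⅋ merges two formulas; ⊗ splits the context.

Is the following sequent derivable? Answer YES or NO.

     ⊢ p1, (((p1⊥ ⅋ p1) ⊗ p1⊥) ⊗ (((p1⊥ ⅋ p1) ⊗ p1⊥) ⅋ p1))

Derivation trace:
[⊗]  ⊢ p1, (((p1⊥ ⅋ p1) ⊗ p1⊥) ⊗ (((p1⊥ ⅋ p1) ⊗ p1⊥) ⅋ p1))
  [⊗]  ⊢ p1, ((p1⊥ ⅋ p1) ⊗ p1⊥)
    [⅋]  ⊢ (p1⊥ ⅋ p1)
      [Ax]  ⊢ p1, p1⊥
    [Ax]  ⊢ p1, p1⊥
  [⅋]  ⊢ (((p1⊥ ⅋ p1) ⊗ p1⊥) ⅋ p1)
    [⊗]  ⊢ p1, ((p1⊥ ⅋ p1) ⊗ p1⊥)
      [⅋]  ⊢ (p1⊥ ⅋ p1)
        [Ax]  ⊢ p1, p1⊥
      [Ax]  ⊢ p1, p1⊥

Result: YES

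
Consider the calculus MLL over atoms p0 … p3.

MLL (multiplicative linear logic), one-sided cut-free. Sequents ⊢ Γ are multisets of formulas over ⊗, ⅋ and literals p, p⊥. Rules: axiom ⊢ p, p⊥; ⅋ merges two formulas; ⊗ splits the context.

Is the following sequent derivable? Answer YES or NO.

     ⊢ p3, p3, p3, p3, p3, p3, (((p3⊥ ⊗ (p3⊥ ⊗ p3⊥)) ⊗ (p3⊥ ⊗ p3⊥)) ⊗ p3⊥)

Derivation (root first):
[⊗]  ⊢ p3, p3, p3, p3, p3, p3, (((p3⊥ ⊗ (p3⊥ ⊗ p3⊥)) ⊗ (p3⊥ ⊗ p3⊥)) ⊗ p3⊥)
  [⊗]  ⊢ p3, p3, p3, p3, p3, ((p3⊥ ⊗ (p3⊥ ⊗ p3⊥)) ⊗ (p3⊥ ⊗ p3⊥))
    [⊗]  ⊢ p3, p3, p3, (p3⊥ ⊗ (p3⊥ ⊗ p3⊥))
      [Ax]  ⊢ p3, p3⊥
      [⊗]  ⊢ p3, p3, (p3⊥ ⊗ p3⊥)
        [Ax]  ⊢ p3, p3⊥
        [Ax]  ⊢ p3, p3⊥
    [⊗]  ⊢ p3, p3, (p3⊥ ⊗ p3⊥)
      [Ax]  ⊢ p3, p3⊥
      [Ax]  ⊢ p3, p3⊥
  [Ax]  ⊢ p3, p3⊥

Result: YES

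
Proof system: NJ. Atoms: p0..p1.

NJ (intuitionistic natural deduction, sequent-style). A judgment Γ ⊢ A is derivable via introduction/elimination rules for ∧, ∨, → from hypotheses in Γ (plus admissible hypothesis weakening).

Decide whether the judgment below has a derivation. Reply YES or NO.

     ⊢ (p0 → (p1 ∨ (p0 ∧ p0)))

Derivation trace:
[→I]  ⊢ (p0 → (p1 ∨ (p0 ∧ p0)))
  [∨I₂] p0 ⊢ (p1 ∨ (p0 ∧ p0))
    [∧I] p0 ⊢ (p0 ∧ p0)
      [Ax] p0 ⊢ p0
      [Ax] p0 ⊢ p0

Result: YES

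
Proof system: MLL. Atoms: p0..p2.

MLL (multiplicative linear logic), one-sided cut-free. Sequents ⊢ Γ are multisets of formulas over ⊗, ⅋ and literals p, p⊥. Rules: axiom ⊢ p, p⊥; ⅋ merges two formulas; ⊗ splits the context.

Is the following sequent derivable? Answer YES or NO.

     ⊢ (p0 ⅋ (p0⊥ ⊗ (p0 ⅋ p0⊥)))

Proof tree:
[⅋]  ⊢ (p0 ⅋ (p0⊥ ⊗ (p0 ⅋ p0⊥)))
  [⊗]  ⊢ p0, (p0⊥ ⊗ (p0 ⅋ p0⊥))
    [Ax]  ⊢ p0, p0⊥
    [⅋]  ⊢ (p0 ⅋ p0⊥)
      [Ax]  ⊢ p0, p0⊥

Result: YES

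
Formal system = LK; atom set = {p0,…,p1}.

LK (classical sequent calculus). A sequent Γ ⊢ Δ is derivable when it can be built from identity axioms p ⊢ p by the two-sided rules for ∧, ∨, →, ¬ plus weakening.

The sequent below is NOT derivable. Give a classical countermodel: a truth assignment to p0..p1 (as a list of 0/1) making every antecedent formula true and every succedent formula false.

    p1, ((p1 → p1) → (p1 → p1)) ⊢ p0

Search for a countermodel by truth-table:
  v=00: Γ:[p1=F, ((p1 → p1) → (p1 → p1))=T] Δ:[p0=F] refutes=False
  v=01: Γ:[p1=T, ((p1 → p1) → (p1 → p1))=T] Δ:[p0=F] refutes=True  ← countermodel

Result: [0, 1]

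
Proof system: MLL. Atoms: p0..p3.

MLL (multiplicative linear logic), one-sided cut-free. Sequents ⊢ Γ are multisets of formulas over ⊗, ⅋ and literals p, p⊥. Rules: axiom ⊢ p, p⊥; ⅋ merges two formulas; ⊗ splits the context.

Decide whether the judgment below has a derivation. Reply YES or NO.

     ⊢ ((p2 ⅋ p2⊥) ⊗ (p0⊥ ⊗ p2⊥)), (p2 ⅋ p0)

Derivation (root first):
[⅋]  ⊢ ((p2 ⅋ p2⊥) ⊗ (p0⊥ ⊗ p2⊥)), (p2 ⅋ p0)
  [⊗]  ⊢ p0, p2, ((p2 ⅋ p2⊥) ⊗ (p0⊥ ⊗ p2⊥))
    [⅋]  ⊢ (p2 ⅋ p2⊥)
      [Ax]  ⊢ p2, p2⊥
    [⊗]  ⊢ p0, p2, (p0⊥ ⊗ p2⊥)
      [Ax]  ⊢ p0, p0⊥
      [Ax]  ⊢ p2, p2⊥

Result: YES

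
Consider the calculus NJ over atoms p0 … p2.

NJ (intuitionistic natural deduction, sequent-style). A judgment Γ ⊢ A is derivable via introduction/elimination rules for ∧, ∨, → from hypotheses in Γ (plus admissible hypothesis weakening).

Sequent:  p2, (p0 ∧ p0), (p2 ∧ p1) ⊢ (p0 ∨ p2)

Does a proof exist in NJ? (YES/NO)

Proof tree:
[Wk] p2, (p0 ∧ p0), (p2 ∧ p1) ⊢ (p0 ∨ p2)
  [∨I₂] p2, (p0 ∧ p0) ⊢ (p0 ∨ p2)
    [Wk] p2, (p0 ∧ p0) ⊢ p2
      [Ax] p2 ⊢ p2

Result: YES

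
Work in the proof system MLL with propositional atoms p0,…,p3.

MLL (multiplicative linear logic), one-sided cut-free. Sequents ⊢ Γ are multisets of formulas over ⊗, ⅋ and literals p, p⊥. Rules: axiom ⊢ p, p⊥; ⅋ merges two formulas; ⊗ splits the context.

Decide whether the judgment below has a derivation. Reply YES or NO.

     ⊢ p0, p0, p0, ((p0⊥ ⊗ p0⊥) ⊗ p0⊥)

Derivation (root first):
[⊗]  ⊢ p0, p0, p0, ((p0⊥ ⊗ p0⊥) ⊗ p0⊥)
  [⊗]  ⊢ p0, p0, (p0⊥ ⊗ p0⊥)
    [Ax]  ⊢ p0, p0⊥
    [Ax]  ⊢ p0, p0⊥
  [Ax]  ⊢ p0, p0⊥

Result: YES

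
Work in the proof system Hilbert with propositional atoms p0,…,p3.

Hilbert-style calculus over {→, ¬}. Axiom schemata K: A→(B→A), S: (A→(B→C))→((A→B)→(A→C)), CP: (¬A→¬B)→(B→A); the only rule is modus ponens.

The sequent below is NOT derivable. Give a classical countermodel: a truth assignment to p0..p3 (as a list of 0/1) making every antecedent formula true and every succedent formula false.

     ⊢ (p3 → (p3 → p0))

Truth-table refutation:
  v=0000: Γ:[] Δ:[(p3 → (p3 → p0))=T] refutes=False
  v=0001: Γ:[] Δ:[(p3 → (p3 → p0))=F] refutes=True  ← countermodel

Result: [0, 0, 0, 1]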